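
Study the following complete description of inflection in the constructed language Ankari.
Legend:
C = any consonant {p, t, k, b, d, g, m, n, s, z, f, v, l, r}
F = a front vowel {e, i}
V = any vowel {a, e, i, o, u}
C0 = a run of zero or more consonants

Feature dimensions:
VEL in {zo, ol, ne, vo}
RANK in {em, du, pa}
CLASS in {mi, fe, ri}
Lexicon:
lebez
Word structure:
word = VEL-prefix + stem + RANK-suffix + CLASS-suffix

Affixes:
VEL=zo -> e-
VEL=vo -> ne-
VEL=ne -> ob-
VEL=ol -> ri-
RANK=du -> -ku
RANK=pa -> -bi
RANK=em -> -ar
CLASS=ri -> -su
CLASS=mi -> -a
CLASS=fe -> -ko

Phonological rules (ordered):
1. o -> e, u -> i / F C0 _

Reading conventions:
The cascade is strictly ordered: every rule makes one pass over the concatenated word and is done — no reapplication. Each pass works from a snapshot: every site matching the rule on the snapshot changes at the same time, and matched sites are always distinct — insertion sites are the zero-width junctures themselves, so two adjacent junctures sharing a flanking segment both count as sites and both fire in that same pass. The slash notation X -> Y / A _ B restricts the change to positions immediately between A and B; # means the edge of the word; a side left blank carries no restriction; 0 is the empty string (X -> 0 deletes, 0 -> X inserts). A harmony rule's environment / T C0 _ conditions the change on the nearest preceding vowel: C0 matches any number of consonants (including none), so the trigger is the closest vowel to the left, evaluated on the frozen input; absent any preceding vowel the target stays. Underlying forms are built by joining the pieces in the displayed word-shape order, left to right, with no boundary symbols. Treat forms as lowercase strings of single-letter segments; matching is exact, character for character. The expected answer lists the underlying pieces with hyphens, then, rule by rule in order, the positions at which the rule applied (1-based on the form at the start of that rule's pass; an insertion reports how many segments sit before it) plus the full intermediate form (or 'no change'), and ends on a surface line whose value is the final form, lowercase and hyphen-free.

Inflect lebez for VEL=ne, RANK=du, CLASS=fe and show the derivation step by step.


underlying: ob-lebez-ku-ko
1. o -> e, u -> i / F C0 _: fires at position(s) 9: oblebezkiko
surface: oblebezkiko


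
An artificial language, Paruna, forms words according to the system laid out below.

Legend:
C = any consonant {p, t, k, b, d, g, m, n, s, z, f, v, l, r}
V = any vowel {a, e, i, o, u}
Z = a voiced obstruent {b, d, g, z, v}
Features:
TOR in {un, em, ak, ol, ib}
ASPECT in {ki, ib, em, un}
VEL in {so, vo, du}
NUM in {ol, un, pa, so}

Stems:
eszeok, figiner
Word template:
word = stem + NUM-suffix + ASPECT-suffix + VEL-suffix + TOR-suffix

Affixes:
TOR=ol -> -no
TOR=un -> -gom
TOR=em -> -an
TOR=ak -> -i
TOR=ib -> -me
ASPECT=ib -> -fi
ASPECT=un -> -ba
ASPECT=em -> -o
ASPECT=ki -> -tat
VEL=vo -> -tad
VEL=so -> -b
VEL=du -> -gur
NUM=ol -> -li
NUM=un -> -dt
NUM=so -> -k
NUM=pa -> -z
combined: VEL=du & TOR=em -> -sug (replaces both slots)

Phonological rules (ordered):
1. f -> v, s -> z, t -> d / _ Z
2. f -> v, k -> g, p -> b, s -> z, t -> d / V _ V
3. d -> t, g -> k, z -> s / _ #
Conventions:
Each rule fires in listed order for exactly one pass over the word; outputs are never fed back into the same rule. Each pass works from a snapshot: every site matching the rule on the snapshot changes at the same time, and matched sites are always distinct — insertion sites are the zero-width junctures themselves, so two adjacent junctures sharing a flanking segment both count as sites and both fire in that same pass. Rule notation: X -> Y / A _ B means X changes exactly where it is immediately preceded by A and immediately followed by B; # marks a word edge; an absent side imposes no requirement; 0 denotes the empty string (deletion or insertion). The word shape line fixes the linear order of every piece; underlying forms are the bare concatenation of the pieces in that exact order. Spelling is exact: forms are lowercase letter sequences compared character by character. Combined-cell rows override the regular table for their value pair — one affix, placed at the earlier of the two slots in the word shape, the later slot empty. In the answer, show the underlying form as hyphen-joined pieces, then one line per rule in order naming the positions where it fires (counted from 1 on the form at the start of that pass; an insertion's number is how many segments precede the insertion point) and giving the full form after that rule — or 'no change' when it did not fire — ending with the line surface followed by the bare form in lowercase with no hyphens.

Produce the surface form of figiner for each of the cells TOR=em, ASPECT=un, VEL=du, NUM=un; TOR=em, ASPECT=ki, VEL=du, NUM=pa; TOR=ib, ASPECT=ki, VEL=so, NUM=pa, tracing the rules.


cell TOR=em, ASPECT=un, VEL=du, NUM=un:
underlying: figiner-dt-ba-sug
1. f -> v, s -> z, t -> d / _ Z: fires at position(s) 9: figinerddbasug
2. f -> v, k -> g, p -> b, s -> z, t -> d / V _ V: fires at position(s) 12: figinerddbazug
3. d -> t, g -> k, z -> s / _ #: fires at position(s) 14: figinerddbazuk
surface: figinerddbazuk

cell TOR=em, ASPECT=ki, VEL=du, NUM=pa:
underlying: figiner-z-tat-sug
1. f -> v, s -> z, t -> d / _ Z: no change
2. f -> v, k -> g, p -> b, s -> z, t -> d / V _ V: no change
3. d -> t, g -> k, z -> s / _ #: fires at position(s) 14: figinerztatsuk
surface: figinerztatsuk

cell TOR=ib, ASPECT=ki, VEL=so, NUM=pa:
underlying: figiner-z-tat-b-me
1. f -> v, s -> z, t -> d / _ Z: fires at position(s) 11: figinerztadbme
2. f -> v, k -> g, p -> b, s -> z, t -> d / V _ V: no change
3. d -> t, g -> k, z -> s / _ #: no change
surface: figinerztadbme


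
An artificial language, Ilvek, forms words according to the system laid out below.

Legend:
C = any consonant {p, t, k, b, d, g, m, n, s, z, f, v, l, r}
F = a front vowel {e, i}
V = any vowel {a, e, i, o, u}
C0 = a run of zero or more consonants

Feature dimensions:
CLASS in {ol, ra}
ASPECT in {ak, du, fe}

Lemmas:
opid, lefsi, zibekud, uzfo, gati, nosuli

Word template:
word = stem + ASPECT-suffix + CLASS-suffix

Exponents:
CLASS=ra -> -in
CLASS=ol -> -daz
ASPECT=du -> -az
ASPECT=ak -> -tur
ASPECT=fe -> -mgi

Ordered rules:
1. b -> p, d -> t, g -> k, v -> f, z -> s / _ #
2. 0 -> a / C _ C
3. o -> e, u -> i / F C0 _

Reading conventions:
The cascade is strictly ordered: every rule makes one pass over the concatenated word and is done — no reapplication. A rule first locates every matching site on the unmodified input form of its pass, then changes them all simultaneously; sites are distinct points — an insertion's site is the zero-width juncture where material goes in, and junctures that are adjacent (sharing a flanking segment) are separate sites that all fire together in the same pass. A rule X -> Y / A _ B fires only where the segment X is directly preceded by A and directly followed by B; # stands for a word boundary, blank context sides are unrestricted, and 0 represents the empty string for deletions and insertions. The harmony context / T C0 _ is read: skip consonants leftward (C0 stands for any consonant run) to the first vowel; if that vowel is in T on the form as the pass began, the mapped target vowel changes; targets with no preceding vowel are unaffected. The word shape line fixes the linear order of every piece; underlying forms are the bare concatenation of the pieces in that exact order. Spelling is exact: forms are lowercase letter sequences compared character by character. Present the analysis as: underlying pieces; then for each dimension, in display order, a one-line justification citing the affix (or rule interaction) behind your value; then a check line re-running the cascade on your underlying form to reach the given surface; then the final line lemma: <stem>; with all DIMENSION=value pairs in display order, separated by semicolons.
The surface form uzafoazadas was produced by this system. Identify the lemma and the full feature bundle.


underlying: uzfo-az-daz
CLASS=ol - signalled by the affix -daz
ASPECT=du - signalled by the affix -az
check: uzfoazdaz -> uzfoazdas -> uzafoazadas -> uzafoazadas
lemma: uzfo; CLASS=ol; ASPECT=du


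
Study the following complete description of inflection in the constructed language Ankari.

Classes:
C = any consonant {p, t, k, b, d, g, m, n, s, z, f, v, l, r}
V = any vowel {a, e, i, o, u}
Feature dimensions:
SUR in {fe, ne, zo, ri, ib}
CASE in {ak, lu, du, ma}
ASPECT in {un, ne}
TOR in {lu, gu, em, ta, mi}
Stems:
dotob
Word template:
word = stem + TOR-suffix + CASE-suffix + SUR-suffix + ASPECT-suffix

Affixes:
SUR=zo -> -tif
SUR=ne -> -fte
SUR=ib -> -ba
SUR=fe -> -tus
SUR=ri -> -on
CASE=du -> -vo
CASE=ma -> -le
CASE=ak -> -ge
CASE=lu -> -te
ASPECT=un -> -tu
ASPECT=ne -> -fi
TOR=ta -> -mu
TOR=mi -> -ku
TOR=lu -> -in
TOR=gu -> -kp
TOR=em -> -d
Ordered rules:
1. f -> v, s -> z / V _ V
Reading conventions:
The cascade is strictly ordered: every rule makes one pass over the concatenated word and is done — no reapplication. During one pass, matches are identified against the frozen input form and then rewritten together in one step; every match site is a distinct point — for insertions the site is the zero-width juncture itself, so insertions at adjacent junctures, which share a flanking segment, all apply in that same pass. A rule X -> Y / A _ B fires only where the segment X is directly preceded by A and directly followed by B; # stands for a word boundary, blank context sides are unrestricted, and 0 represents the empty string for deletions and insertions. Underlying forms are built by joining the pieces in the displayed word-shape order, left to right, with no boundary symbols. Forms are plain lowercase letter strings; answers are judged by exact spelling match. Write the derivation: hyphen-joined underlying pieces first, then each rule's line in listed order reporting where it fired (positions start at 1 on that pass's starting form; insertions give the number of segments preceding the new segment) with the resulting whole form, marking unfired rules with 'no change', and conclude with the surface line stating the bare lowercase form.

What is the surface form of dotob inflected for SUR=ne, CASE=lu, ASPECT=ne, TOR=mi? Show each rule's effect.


underlying: dotob-ku-te-fte-fi
1. f -> v, s -> z / V _ V: fires at position(s) 13: dotobkuteftevi
surface: dotobkuteftevi


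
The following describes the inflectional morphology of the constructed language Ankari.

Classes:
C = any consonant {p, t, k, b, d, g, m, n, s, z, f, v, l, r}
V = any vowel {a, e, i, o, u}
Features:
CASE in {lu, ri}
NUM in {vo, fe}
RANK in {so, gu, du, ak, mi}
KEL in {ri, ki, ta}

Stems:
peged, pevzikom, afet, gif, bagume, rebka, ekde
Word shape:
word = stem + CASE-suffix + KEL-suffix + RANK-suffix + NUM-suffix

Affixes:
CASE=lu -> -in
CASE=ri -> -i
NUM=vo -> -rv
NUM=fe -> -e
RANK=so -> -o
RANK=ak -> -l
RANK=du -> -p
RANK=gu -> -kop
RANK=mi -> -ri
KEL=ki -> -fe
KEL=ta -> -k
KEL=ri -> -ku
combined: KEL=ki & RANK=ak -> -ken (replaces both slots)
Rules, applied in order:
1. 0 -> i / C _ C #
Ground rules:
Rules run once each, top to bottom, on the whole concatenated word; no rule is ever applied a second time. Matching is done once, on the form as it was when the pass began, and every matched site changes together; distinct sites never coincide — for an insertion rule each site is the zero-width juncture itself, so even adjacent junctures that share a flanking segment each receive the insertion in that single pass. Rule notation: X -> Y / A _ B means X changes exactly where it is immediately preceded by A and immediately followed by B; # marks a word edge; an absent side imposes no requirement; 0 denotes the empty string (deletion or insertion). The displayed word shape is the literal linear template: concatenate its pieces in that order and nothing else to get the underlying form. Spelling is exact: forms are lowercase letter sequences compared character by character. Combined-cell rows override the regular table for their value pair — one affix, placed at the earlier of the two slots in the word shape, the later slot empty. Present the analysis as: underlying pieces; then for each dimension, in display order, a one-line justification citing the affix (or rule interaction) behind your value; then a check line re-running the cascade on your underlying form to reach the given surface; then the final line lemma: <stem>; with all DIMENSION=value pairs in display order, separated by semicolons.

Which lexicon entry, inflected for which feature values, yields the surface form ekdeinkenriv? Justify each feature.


underlying: ekde-in-ken-rv
CASE=lu - signalled by the affix -in
NUM=vo - signalled by the affix -rv
RANK=ak - signalled by the combined affix row
KEL=ki - signalled by the combined affix row
check: ekdeinkenrv -> ekdeinkenriv
lemma: ekde; CASE=lu; NUM=vo; RANK=ak; KEL=ki


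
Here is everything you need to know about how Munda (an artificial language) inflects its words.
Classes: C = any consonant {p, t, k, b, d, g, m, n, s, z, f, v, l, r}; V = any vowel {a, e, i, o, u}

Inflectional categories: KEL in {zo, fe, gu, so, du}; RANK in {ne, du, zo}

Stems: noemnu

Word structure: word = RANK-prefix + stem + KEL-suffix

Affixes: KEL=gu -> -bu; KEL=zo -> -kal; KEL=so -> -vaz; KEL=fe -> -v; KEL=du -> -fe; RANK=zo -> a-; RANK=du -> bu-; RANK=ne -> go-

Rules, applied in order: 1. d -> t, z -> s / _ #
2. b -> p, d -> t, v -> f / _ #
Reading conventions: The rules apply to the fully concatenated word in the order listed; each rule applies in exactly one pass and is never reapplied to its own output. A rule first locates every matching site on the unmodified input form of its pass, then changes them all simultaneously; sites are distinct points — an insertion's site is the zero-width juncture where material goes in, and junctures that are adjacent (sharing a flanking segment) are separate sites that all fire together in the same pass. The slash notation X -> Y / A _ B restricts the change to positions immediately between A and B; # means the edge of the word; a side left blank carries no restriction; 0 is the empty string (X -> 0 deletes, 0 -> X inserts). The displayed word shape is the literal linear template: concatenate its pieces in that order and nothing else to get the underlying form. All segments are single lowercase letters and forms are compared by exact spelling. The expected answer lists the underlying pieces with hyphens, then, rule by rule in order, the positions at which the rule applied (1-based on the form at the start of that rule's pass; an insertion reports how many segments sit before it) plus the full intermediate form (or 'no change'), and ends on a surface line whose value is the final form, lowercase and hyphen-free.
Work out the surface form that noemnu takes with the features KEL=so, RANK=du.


underlying: bu-noemnu-vaz
1. d -> t, z -> s / _ #: fires at position(s) 11: bunoemnuvas
2. b -> p, d -> t, v -> f / _ #: no change
surface: bunoemnuvas


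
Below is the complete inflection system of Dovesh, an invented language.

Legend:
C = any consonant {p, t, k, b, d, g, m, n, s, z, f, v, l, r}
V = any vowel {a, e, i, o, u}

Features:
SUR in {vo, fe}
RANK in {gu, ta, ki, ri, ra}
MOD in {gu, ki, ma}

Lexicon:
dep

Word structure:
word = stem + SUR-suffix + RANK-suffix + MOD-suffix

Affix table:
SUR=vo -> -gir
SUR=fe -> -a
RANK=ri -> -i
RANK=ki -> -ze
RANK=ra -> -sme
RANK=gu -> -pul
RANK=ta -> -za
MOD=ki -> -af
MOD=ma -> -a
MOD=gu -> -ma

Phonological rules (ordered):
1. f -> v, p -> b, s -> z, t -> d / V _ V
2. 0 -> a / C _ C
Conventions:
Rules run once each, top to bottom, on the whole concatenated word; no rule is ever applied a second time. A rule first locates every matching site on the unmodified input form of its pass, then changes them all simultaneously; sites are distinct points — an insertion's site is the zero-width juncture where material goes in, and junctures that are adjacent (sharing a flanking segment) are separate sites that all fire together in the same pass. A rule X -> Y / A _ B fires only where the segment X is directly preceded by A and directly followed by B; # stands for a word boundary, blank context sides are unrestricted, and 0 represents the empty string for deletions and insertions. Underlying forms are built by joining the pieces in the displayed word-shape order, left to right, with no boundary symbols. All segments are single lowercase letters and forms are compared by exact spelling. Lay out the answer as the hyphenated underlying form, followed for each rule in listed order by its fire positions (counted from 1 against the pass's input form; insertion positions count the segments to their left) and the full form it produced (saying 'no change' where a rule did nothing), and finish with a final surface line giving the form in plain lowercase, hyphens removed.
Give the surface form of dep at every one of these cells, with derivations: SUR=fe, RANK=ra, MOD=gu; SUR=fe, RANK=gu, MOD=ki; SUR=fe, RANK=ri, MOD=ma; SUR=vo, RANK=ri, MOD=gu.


cell SUR=fe, RANK=ra, MOD=gu:
underlying: dep-a-sme-ma
1. f -> v, p -> b, s -> z, t -> d / V _ V: fires at position(s) 3: debasmema
2. 0 -> a / C _ C: inserts after position(s) 5: debasamema
surface: debasamema

cell SUR=fe, RANK=gu, MOD=ki:
underlying: dep-a-pul-af
1. f -> v, p -> b, s -> z, t -> d / V _ V: fires at position(s) 3, 5: debabulaf
2. 0 -> a / C _ C: no change
surface: debabulaf

cell SUR=fe, RANK=ri, MOD=ma:
underlying: dep-a-i-a
1. f -> v, p -> b, s -> z, t -> d / V _ V: fires at position(s) 3: debaia
2. 0 -> a / C _ C: no change
surface: debaia

cell SUR=vo, RANK=ri, MOD=gu:
underlying: dep-gir-i-ma
1. f -> v, p -> b, s -> z, t -> d / V _ V: no change
2. 0 -> a / C _ C: inserts after position(s) 3: depagirima
surface: depagirima


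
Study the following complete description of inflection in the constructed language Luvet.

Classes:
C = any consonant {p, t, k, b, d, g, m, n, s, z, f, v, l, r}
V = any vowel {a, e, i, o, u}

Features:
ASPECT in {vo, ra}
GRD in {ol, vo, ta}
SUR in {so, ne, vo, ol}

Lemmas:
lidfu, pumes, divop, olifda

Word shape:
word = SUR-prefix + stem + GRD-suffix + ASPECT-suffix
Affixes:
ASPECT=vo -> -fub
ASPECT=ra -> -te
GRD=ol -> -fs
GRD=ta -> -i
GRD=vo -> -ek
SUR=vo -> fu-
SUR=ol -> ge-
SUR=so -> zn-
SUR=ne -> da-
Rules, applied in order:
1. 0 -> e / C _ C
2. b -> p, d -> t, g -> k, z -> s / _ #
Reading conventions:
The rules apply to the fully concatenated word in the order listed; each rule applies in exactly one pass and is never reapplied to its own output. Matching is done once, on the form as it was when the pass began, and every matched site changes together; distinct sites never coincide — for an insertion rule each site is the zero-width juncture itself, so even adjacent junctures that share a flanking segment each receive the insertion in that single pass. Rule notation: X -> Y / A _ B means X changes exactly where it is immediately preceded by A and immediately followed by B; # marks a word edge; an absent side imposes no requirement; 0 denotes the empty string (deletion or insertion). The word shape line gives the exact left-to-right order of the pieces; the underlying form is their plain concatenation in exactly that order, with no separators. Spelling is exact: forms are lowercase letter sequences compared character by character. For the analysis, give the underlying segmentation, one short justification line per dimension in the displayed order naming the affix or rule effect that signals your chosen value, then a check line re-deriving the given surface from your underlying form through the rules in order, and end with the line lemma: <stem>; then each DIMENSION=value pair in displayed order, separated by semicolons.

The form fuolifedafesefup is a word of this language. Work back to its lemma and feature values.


underlying: fu-olifda-fs-fub
ASPECT=vo - signalled by the affix -fub
GRD=ol - signalled by the affix -fs
SUR=vo - signalled by the affix fu-
check: fuolifdafsfub -> fuolifedafesefub -> fuolifedafesefup
lemma: olifda; ASPECT=vo; GRD=ol; SUR=vo


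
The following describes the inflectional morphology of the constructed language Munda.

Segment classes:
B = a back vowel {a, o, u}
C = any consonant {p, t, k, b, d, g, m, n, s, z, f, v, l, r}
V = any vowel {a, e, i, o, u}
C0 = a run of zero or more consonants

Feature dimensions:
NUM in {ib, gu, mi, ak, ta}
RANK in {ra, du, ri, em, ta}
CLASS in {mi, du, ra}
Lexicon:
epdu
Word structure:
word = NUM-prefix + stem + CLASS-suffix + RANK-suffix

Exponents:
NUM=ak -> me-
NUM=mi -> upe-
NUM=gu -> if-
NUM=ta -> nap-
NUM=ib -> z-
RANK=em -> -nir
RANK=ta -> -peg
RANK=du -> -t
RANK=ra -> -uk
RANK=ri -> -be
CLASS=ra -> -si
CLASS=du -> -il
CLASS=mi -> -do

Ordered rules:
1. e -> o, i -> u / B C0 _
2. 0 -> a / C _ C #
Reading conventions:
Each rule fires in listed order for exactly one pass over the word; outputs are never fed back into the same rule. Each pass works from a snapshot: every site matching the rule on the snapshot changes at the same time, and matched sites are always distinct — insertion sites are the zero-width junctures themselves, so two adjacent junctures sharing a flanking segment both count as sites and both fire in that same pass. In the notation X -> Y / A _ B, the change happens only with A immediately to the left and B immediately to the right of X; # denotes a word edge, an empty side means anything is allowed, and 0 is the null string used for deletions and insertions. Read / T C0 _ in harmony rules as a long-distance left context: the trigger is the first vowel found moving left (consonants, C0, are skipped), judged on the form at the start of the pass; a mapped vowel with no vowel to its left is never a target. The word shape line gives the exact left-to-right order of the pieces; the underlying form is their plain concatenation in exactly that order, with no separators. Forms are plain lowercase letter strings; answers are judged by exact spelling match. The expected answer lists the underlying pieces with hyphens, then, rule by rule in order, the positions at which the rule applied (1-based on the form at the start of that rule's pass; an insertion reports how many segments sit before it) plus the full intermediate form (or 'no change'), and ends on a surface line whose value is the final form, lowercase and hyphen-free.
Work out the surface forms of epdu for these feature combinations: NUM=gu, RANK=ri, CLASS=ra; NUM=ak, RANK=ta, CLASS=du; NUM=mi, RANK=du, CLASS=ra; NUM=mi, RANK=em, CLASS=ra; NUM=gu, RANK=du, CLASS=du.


cell NUM=gu, RANK=ri, CLASS=ra:
underlying: if-epdu-si-be
1. e -> o, i -> u / B C0 _: fires at position(s) 8: ifepdusube
2. 0 -> a / C _ C #: no change
surface: ifepdusube

cell NUM=ak, RANK=ta, CLASS=du:
underlying: me-epdu-il-peg
1. e -> o, i -> u / B C0 _: fires at position(s) 7: meepduulpeg
2. 0 -> a / C _ C #: no change
surface: meepduulpeg

cell NUM=mi, RANK=du, CLASS=ra:
underlying: upe-epdu-si-t
1. e -> o, i -> u / B C0 _: fires at position(s) 3, 9: upoepdusut
2. 0 -> a / C _ C #: no change
surface: upoepdusut

cell NUM=mi, RANK=em, CLASS=ra:
underlying: upe-epdu-si-nir
1. e -> o, i -> u / B C0 _: fires at position(s) 3, 9: upoepdusunir
2. 0 -> a / C _ C #: no change
surface: upoepdusunir

cell NUM=gu, RANK=du, CLASS=du:
underlying: if-epdu-il-t
1. e -> o, i -> u / B C0 _: fires at position(s) 7: ifepduult
2. 0 -> a / C _ C #: inserts after position(s) 8: ifepduulat
surface: ifepduulat


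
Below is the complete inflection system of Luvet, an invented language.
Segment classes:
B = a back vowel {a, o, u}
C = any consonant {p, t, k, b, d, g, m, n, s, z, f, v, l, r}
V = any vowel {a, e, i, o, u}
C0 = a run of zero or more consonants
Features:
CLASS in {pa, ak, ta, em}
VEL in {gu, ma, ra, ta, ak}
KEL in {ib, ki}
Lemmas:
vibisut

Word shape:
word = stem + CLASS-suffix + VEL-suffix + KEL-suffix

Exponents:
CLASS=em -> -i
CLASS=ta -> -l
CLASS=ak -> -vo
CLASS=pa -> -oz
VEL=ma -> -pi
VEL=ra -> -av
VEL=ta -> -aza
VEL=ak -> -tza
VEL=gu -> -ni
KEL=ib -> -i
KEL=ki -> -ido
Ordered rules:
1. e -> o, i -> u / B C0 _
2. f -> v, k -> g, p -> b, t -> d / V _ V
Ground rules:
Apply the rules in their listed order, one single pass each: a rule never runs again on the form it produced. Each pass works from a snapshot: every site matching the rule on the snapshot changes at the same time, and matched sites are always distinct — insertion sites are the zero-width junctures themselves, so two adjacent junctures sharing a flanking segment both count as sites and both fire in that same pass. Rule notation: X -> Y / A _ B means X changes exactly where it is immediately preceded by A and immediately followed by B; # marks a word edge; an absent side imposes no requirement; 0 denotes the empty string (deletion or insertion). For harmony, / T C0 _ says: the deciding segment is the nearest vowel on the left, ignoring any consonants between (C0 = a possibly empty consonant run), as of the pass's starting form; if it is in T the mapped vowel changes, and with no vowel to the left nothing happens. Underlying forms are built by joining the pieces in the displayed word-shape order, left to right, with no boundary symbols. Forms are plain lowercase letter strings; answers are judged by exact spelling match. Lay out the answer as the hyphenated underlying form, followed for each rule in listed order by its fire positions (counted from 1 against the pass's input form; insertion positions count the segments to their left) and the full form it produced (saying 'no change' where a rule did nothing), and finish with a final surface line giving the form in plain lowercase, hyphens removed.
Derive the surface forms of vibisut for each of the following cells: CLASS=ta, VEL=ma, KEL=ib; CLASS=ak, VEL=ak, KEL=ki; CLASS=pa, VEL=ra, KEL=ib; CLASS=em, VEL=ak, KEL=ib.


cell CLASS=ta, VEL=ma, KEL=ib:
underlying: vibisut-l-pi-i
1. e -> o, i -> u / B C0 _: fires at position(s) 10: vibisutlpui
2. f -> v, k -> g, p -> b, t -> d / V _ V: no change
surface: vibisutlpui

cell CLASS=ak, VEL=ak, KEL=ki:
underlying: vibisut-vo-tza-ido
1. e -> o, i -> u / B C0 _: fires at position(s) 13: vibisutvotzaudo
2. f -> v, k -> g, p -> b, t -> d / V _ V: no change
surface: vibisutvotzaudo

cell CLASS=pa, VEL=ra, KEL=ib:
underlying: vibisut-oz-av-i
1. e -> o, i -> u / B C0 _: fires at position(s) 12: vibisutozavu
2. f -> v, k -> g, p -> b, t -> d / V _ V: fires at position(s) 7: vibisudozavu
surface: vibisudozavu

cell CLASS=em, VEL=ak, KEL=ib:
underlying: vibisut-i-tza-i
1. e -> o, i -> u / B C0 _: fires at position(s) 8, 12: vibisututzau
2. f -> v, k -> g, p -> b, t -> d / V _ V: fires at position(s) 7: vibisudutzau
surface: vibisudutzau


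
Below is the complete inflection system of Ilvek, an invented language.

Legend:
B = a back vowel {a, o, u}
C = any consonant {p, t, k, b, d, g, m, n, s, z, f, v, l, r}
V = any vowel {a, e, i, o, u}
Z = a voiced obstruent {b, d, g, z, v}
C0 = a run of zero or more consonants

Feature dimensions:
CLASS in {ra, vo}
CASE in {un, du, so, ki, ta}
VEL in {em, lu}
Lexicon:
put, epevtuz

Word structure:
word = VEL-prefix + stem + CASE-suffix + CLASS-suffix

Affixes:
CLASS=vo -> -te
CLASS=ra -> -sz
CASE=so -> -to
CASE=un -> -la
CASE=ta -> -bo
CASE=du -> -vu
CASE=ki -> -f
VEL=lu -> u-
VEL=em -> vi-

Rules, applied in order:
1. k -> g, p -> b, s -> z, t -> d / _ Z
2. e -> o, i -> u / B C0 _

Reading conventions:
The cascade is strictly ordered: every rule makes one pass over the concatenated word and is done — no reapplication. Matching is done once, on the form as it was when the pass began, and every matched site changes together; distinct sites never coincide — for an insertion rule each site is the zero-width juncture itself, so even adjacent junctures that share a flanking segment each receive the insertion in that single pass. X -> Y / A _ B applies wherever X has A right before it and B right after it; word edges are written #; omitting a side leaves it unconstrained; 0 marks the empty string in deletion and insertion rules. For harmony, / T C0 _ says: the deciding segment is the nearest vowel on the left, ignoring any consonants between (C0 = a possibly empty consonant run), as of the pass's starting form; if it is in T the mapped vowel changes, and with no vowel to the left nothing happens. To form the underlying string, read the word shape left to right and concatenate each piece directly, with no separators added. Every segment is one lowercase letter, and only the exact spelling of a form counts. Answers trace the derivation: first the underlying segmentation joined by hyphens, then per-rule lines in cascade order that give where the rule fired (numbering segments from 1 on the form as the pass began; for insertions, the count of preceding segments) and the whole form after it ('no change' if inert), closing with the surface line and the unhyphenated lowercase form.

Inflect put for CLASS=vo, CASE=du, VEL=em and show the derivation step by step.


underlying: vi-put-vu-te
1. k -> g, p -> b, s -> z, t -> d / _ Z: fires at position(s) 5: vipudvute
2. e -> o, i -> u / B C0 _: fires at position(s) 9: vipudvuto
surface: vipudvuto


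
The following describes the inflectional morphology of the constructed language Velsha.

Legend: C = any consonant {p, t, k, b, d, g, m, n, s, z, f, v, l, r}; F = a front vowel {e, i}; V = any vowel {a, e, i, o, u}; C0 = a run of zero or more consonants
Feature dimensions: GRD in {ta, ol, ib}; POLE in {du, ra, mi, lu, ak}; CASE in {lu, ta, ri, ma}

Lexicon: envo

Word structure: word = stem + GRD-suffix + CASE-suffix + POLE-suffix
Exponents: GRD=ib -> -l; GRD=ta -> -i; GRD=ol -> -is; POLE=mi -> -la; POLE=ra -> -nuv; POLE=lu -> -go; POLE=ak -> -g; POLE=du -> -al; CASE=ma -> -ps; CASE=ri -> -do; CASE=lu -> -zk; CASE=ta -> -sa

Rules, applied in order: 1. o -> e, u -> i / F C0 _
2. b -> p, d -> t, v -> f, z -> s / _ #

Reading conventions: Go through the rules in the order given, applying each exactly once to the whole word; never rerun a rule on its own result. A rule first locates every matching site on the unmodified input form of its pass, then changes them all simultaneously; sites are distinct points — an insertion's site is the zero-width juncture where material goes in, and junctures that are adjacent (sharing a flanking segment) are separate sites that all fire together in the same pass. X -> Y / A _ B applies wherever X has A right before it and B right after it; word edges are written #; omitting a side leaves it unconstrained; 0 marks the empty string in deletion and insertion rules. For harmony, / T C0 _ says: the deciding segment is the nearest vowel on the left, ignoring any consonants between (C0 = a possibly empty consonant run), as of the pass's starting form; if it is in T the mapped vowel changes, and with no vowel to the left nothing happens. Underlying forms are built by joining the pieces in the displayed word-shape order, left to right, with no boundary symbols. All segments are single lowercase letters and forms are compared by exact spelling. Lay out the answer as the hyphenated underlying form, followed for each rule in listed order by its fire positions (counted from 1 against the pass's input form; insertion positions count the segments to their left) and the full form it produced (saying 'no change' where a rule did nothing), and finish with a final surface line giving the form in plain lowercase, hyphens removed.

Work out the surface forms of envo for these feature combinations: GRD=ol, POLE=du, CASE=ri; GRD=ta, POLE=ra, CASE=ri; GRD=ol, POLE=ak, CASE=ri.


cell GRD=ol, POLE=du, CASE=ri:
underlying: envo-is-do-al
1. o -> e, u -> i / F C0 _: fires at position(s) 4, 8: enveisdeal
2. b -> p, d -> t, v -> f, z -> s / _ #: no change
surface: enveisdeal

cell GRD=ta, POLE=ra, CASE=ri:
underlying: envo-i-do-nuv
1. o -> e, u -> i / F C0 _: fires at position(s) 4, 7: enveidenuv
2. b -> p, d -> t, v -> f, z -> s / _ #: fires at position(s) 10: enveidenuf
surface: enveidenuf

cell GRD=ol, POLE=ak, CASE=ri:
underlying: envo-is-do-g
1. o -> e, u -> i / F C0 _: fires at position(s) 4, 8: enveisdeg
2. b -> p, d -> t, v -> f, z -> s / _ #: no change
surface: enveisdeg


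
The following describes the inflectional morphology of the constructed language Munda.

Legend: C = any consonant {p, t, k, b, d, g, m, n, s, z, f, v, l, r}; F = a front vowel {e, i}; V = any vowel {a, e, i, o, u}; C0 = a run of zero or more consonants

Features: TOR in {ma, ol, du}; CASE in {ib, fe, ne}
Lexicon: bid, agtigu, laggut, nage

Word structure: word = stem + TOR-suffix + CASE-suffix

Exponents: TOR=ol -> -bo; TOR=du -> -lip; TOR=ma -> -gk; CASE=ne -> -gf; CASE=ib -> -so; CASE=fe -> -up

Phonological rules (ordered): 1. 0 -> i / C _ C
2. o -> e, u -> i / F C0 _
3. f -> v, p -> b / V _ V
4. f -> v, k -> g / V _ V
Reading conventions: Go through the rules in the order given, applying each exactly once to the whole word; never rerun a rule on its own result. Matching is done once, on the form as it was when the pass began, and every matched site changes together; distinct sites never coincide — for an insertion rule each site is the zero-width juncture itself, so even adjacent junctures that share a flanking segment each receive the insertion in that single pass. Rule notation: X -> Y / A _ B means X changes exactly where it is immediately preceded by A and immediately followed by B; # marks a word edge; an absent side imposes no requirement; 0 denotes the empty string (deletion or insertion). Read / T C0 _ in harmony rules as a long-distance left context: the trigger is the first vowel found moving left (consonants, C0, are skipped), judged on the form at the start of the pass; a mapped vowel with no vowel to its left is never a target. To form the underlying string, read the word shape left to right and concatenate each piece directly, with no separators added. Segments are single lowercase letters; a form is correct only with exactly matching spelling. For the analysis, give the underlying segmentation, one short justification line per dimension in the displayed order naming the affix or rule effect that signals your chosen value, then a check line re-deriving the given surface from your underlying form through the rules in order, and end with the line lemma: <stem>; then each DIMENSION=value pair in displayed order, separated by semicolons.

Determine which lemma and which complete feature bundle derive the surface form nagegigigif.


underlying: nage-gk-gf
TOR=ma - signalled by the affix -gk
CASE=ne - signalled by the affix -gf
check: nagegkgf -> nagegikigif -> nagegikigif -> nagegikigif -> nagegigigif
lemma: nage; TOR=ma; CASE=ne


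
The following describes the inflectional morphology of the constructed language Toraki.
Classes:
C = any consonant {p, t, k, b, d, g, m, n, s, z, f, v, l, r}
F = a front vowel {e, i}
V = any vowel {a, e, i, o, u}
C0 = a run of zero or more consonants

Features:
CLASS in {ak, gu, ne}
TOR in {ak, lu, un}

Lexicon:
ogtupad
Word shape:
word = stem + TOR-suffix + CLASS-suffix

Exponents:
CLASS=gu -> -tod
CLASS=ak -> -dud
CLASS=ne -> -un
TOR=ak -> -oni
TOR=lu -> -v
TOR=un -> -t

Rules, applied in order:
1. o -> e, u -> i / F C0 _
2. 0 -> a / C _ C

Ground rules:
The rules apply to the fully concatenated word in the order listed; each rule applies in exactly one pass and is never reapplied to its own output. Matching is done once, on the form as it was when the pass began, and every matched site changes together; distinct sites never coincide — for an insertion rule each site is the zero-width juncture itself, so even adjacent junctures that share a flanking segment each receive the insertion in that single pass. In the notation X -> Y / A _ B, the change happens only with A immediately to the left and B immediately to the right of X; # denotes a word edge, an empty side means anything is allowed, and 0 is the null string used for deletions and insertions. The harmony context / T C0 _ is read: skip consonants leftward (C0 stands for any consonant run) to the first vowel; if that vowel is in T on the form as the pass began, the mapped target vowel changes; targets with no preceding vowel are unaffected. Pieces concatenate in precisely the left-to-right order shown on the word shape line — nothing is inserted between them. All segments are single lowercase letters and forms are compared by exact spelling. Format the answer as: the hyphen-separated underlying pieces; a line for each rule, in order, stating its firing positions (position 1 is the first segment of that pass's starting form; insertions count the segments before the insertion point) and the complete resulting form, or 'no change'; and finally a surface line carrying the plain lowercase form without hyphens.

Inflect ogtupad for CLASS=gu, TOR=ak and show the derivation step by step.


underlying: ogtupad-oni-tod
1. o -> e, u -> i / F C0 _: fires at position(s) 12: ogtupadonited
2. 0 -> a / C _ C: inserts after position(s) 2: ogatupadonited
surface: ogatupadonited


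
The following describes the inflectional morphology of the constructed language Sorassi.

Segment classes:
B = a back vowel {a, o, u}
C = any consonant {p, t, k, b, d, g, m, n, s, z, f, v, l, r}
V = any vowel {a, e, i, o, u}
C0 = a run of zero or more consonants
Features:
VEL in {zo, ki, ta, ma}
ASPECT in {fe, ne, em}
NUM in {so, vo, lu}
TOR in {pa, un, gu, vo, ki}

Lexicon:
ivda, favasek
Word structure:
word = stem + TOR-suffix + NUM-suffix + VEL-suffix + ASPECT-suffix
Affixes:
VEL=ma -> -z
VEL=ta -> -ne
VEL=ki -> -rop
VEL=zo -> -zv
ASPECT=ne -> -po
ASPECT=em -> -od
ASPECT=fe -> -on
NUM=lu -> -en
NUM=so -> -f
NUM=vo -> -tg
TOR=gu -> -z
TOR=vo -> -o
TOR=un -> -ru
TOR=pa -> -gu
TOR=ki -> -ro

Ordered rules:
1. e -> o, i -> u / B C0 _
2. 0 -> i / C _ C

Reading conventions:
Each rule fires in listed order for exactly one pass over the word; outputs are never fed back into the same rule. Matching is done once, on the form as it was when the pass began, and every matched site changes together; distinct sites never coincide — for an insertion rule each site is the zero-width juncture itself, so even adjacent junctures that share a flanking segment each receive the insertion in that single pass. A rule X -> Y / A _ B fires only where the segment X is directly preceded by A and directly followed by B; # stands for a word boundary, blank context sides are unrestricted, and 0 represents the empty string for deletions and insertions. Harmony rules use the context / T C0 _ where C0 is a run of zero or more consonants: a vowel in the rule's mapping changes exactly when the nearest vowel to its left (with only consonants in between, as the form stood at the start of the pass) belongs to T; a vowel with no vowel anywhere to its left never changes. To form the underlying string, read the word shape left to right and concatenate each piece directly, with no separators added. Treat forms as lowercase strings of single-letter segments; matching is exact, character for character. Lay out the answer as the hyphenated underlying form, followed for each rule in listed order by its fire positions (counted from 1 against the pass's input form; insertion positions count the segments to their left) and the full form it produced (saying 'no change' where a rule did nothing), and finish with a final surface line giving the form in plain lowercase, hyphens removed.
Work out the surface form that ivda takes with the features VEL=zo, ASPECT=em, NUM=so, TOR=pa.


underlying: ivda-gu-f-zv-od
1. e -> o, i -> u / B C0 _: no change
2. 0 -> i / C _ C: inserts after position(s) 2, 7, 8: ividagufizivod
surface: ividagufizivod


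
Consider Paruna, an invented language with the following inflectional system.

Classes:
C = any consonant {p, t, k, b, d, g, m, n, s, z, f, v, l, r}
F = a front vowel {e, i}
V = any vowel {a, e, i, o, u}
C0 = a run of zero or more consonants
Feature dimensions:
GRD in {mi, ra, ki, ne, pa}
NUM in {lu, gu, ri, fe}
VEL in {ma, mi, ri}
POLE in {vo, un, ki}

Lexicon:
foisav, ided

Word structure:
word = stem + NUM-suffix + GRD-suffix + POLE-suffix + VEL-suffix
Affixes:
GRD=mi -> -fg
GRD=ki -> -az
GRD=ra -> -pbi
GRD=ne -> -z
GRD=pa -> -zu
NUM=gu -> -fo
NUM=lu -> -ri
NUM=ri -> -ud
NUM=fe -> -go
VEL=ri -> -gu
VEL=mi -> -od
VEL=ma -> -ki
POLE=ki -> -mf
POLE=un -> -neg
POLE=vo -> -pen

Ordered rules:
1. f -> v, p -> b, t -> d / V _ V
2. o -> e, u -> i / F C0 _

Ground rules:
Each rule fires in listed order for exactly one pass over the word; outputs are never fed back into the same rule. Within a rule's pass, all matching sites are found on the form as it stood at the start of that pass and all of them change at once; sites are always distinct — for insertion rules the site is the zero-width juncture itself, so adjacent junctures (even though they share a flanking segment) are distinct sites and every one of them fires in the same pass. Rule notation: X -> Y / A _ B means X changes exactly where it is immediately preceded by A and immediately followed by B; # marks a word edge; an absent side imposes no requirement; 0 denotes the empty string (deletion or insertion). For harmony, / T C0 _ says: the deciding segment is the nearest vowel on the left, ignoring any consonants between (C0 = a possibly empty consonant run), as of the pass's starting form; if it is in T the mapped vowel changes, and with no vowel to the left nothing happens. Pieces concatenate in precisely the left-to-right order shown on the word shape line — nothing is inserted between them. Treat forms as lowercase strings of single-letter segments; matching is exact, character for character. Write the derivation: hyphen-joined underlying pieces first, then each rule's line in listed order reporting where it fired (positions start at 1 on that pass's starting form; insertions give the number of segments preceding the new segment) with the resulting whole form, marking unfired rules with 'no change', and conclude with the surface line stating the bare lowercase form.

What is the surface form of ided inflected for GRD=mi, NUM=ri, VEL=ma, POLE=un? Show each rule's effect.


underlying: ided-ud-fg-neg-ki
1. f -> v, p -> b, t -> d / V _ V: no change
2. o -> e, u -> i / F C0 _: fires at position(s) 5: idedidfgnegki
surface: idedidfgnegki
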